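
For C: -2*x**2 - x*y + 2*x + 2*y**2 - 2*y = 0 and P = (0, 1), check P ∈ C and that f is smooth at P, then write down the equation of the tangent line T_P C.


Tangent line at P: x + 2*y - 2 = 0.

Step 1: f(0, 1) = 0, so P lies on C.
Step 2: partial derivatives
  f_x(x, y) = -4*x - y + 2, f_y(x, y) = -x + 4*y - 2.
  f_x(P) = 1, f_y(P) = 2 (gradient nonzero, so P is smooth).
Step 3: tangent line at P: 1·(x − 0) + 2·(y − 1) = 0.
Expanding: x + 2*y - 2 = 0.


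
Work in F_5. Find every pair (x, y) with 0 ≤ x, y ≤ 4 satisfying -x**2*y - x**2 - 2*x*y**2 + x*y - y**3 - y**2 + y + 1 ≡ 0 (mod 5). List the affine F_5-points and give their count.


Affine F_5-points: {(0, 1), (0, 4), (1, 0), (2, 1), (4, 0)}; count = 5.

For each of the 25 pairs (x, y) ∈ F_5², evaluate f(x, y) mod 5. Record the zeros.
  x = 0: [0↦1, 1↦0, 2↦1, 3↦3, 4↦0]  zeros at y ∈ {1, 4}
  x = 1: [0↦0, 1↦2, 2↦2, 3↦4, 4↦2]  zeros at y ∈ {0}
  x = 2: [0↦2, 1↦0, 2↦2, 3↦2, 4↦4]  zeros at y ∈ {1}
  x = 3: [0↦2, 1↦4, 2↦1, 3↦2, 4↦1]  zeros at y ∈ ∅
  x = 4: [0↦0, 1↦4, 2↦4, 3↦4, 4↦3]  zeros at y ∈ {0}
Collecting zeros: affine points = {(0, 1), (0, 4), (1, 0), (2, 1), (4, 0)}.
Total count |C(F_5)_aff| = 5.


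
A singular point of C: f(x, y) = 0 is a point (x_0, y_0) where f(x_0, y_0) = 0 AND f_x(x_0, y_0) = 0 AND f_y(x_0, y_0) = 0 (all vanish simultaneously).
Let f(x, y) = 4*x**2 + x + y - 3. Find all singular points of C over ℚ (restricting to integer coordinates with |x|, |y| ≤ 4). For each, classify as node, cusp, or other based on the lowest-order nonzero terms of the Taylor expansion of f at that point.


No singular points in the scanned grid; C is smooth there.

Compute partial derivatives:
  f_x = 8*x + 1.
  f_y = 1.
f_y = 1 is a nonzero constant, so f_y never vanishes: no point (x, y) can satisfy f = f_x = f_y = 0. In particular no (x, y) ∈ {−4, ..., 4}² is singular; the curve is smooth.


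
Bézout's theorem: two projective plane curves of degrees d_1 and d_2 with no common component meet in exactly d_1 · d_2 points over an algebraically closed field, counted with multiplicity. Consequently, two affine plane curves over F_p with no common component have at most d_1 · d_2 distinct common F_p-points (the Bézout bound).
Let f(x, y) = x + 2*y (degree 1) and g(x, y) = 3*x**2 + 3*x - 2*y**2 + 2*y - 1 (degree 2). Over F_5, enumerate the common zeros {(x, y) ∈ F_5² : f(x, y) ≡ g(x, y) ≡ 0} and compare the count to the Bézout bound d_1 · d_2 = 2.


Common zeros: {(3, 1)}; count = 1; Bézout bound = 2.

deg(f) = 1, deg(g) = 2, so Bézout bound = 2.
Scan x ∈ F_5. For each x, list the y ∈ F_5 with f(x, y) ≡ 0 and those with g(x, y) ≡ 0 (mod 5); the common zeros in that column are the intersection.
  x = 0: f ≡ 0 at y ∈ {0}; g ≡ 0 at y ∈ {2, 4}; common: ∅.
  x = 1: f ≡ 0 at y ∈ {2}; g ≡ 0 at y ∈ {0, 1}; common: ∅.
  x = 2: f ≡ 0 at y ∈ {4}; g ≡ 0 at y ∈ {3}; common: ∅.
  x = 3: f ≡ 0 at y ∈ {1}; g ≡ 0 at y ∈ {0, 1}; common: {1}.
  x = 4: f ≡ 0 at y ∈ {3}; g ≡ 0 at y ∈ {2, 4}; common: ∅.
Collecting: common zeros = {(3, 1)}, so the count is 1.
Comparison with the Bézout bound: 1 ≤ 2 = deg(f)·deg(g), as expected for curves with no common component (the affine F_5-count falls short of the bound because intersections may lie at infinity, over extension fields, or carry multiplicity).


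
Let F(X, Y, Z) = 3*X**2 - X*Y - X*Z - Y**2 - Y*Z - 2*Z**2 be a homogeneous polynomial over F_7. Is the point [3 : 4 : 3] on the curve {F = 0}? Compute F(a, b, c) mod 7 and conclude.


F(3,4,3) ≡ 2 (mod 7); P is NOT on the curve.

Evaluate F(3, 4, 3) term-by-term (mod 7).
  3*X**2 ↦ 3·9·1·1 = 27
  -X*Y ↦ -1·3·4·1 = -12
  -X*Z ↦ -1·3·1·3 = -9
  -Y**2 ↦ -1·1·16·1 = -16
  -Y*Z ↦ -1·1·4·3 = -12
  -2*Z**2 ↦ -2·1·1·9 = -18
Sum: F(3, 4, 3) = (27) + (-12) + (-9) + (-16) + (-12) + (-18) = -40.
Reducing mod 7: -40 ≡ 2 (mod 7).
Since F(a, b, c) ≡ 2 ≠ 0 (mod 7), P does NOT lie on the curve.


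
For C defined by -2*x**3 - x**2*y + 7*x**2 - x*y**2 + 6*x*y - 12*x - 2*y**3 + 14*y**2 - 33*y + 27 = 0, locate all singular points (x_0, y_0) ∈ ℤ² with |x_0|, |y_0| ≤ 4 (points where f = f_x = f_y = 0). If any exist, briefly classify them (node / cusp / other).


Singular points: {(1, 2)}; classification: node.

Compute partial derivatives:
  f_x = -6*x**2 - 2*x*y + 14*x - y**2 + 6*y - 12.
  f_y = -x**2 - 2*x*y + 6*x - 6*y**2 + 28*y - 33.
Scan x_0 ∈ {−4, ..., 4}. For each x_0, f_y(x_0, y) is a polynomial in y; find its integer roots y ∈ {−4, ..., 4}, then test f_x and f at those candidates.
  x = -4: f_y(-4, y) = -6*y**2 + 36*y - 73; no integer root y with |y| ≤ 4.
  x = -3: f_y(-3, y) = -6*y**2 + 34*y - 60; no integer root y with |y| ≤ 4.
  x = -2: f_y(-2, y) = -6*y**2 + 32*y - 49; no integer root y with |y| ≤ 4.
  x = -1: f_y(-1, y) = -6*y**2 + 30*y - 40; no integer root y with |y| ≤ 4.
  x = 0: f_y(0, y) = -6*y**2 + 28*y - 33; no integer root y with |y| ≤ 4.
  x = 1: f_y(1, y) = -6*y**2 + 26*y - 28; vanishes at y ∈ {2}. (1, 2): f_x = 0, f = 0 — SINGULAR.
  x = 2: f_y(2, y) = -6*y**2 + 24*y - 25; no integer root y with |y| ≤ 4.
  x = 3: f_y(3, y) = -6*y**2 + 22*y - 24; no integer root y with |y| ≤ 4.
  x = 4: f_y(4, y) = -6*y**2 + 20*y - 25; no integer root y with |y| ≤ 4.
Only singular point on the grid: (1, 2).
Classify: substitute x = 1 + u, y = 2 + v and expand: f = -2*u**3 - u**2*v - u**2 - u*v**2 - 2*v**3 + v**2.
No constant or linear terms (consistent with a singular point). Quadratic part: -u**2 + v**2. Cubic part: -2*u**3 - u**2*v - u*v**2 - 2*v**3.
The quadratic part v**2 - u**2 = (v − u)(v + u) splits into two distinct linear factors, so there are two distinct tangent lines y − 2 = ±(x − 1) — this is a node (ordinary double point).
Classification: node.


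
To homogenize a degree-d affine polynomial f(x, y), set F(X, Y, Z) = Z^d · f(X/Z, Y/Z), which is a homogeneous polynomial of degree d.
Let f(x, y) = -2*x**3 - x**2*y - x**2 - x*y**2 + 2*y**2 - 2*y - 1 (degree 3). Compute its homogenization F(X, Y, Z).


F(X, Y, Z) = -2*X**3 - X**2*Y - X**2*Z - X*Y**2 + 2*Y**2*Z - 2*Y*Z**2 - Z**3

deg(f) = 3.
Substitute x = X/Z, y = Y/Z into f, then multiply by Z^3.
  monomial -2·x^3·y^0 ↦ -2·X^3·Y^0·Z^0.
  monomial -1·x^2·y^1 ↦ -1·X^2·Y^1·Z^0.
  monomial -1·x^2·y^0 ↦ -1·X^2·Y^0·Z^1.
  monomial -1·x^1·y^2 ↦ -1·X^1·Y^2·Z^0.
  monomial 2·x^0·y^2 ↦ 2·X^0·Y^2·Z^1.
  monomial -2·x^0·y^1 ↦ -2·X^0·Y^1·Z^2.
  monomial -1·x^0·y^0 ↦ -1·X^0·Y^0·Z^3.
Collecting: F(X, Y, Z) = -2*X**3 - X**2*Y - X**2*Z - X*Y**2 + 2*Y**2*Z - 2*Y*Z**2 - Z**3.


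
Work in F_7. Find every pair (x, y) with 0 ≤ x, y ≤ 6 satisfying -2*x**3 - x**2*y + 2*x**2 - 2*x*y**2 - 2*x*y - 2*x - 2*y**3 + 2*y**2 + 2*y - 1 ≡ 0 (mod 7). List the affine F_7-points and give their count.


Affine F_7-points: {(1, 2), (1, 6), (2, 2), (2, 5), (2, 6), (3, 4), (4, 0), (4, 2), (5, 5)}; count = 9.

For each of the 49 pairs (x, y) ∈ F_7², evaluate f(x, y) mod 7. Record the zeros.
  x = 0: [0↦6, 1↦1, 2↦2, 3↦4, 4↦2, 5↦5, 6↦1]  zeros at y ∈ ∅
  x = 1: [0↦4, 1↦1, 2↦0, 3↦3, 4↦5, 5↦1, 6↦0]  zeros at y ∈ {2, 6}
  x = 2: [0↦1, 1↦5, 2↦0, 3↦2, 4↦6, 5↦0, 6↦0]  zeros at y ∈ {2, 5, 6}
  x = 3: [0↦6, 1↦1, 2↦4, 3↦3, 4↦0, 5↦4, 6↦3]  zeros at y ∈ {4}
  x = 4: [0↦0, 1↦5, 2↦0, 3↦1, 4↦3, 5↦1, 6↦4]  zeros at y ∈ {0, 2}
  x = 5: [0↦6, 1↦5, 2↦4, 3↦5, 4↦3, 5↦0, 6↦5]  zeros at y ∈ {5}
  x = 6: [0↦5, 1↦3, 2↦4, 3↦3, 4↦2, 5↦3, 6↦1]  zeros at y ∈ ∅
Collecting zeros: affine points = {(1, 2), (1, 6), (2, 2), (2, 5), (2, 6), (3, 4), (4, 0), (4, 2), (5, 5)}.
Total count |C(F_7)_aff| = 9.


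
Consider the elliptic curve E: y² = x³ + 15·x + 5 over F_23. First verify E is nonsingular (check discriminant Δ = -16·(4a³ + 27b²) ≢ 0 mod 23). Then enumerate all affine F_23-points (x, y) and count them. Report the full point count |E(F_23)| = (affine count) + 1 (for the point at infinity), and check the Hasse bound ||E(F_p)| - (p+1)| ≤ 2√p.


Affine points = {(3, 10), (3, 13), (6, 9), (6, 14), (7, 4), (7, 19), (8, 4), (8, 19), (9, 8), (9, 15), (11, 11), (11, 12), (12, 2), (12, 21), (18, 9), (18, 14), (20, 5), (20, 18), (21, 6), (21, 17), (22, 9), (22, 14)}; affine count = 22; |E(F_23)| = 23.

Discriminant check: Δ ∝ 4a³ + 27b² = 4·15³ + 27·5² = 4·3375 + 27·25 ≡ 7 (mod 23). Nonzero ⇒ E is nonsingular.
For each x ∈ F_23, compute rhs = x³ + 15·x + 5 mod 23, then count y ∈ F_23 with y² ≡ rhs.
  x = 0: rhs = 5, matching y values: none (0 points).
  x = 1: rhs = 21, matching y values: none (0 points).
  x = 2: rhs = 20, matching y values: none (0 points).
  x = 3: rhs = 8, matching y values: 10, 13 (2 points).
  x = 4: rhs = 14, matching y values: none (0 points).
  x = 5: rhs = 21, matching y values: none (0 points).
  x = 6: rhs = 12, matching y values: 9, 14 (2 points).
  x = 7: rhs = 16, matching y values: 4, 19 (2 points).
  x = 8: rhs = 16, matching y values: 4, 19 (2 points).
  x = 9: rhs = 18, matching y values: 8, 15 (2 points).
  x = 10: rhs = 5, matching y values: none (0 points).
  x = 11: rhs = 6, matching y values: 11, 12 (2 points).
  x = 12: rhs = 4, matching y values: 2, 21 (2 points).
  x = 13: rhs = 5, matching y values: none (0 points).
  x = 14: rhs = 15, matching y values: none (0 points).
  x = 15: rhs = 17, matching y values: none (0 points).
  x = 16: rhs = 17, matching y values: none (0 points).
  x = 17: rhs = 21, matching y values: none (0 points).
  x = 18: rhs = 12, matching y values: 9, 14 (2 points).
  x = 19: rhs = 19, matching y values: none (0 points).
  x = 20: rhs = 2, matching y values: 5, 18 (2 points).
  x = 21: rhs = 13, matching y values: 6, 17 (2 points).
  x = 22: rhs = 12, matching y values: 9, 14 (2 points).
Total affine count: 22.
Full point count |E(F_23)| = 22 + 1 = 23.
Hasse bound: |23 − (23+1)| = |-1| = 1 ≤ 2√23 ≈ 9.5917 ✓.


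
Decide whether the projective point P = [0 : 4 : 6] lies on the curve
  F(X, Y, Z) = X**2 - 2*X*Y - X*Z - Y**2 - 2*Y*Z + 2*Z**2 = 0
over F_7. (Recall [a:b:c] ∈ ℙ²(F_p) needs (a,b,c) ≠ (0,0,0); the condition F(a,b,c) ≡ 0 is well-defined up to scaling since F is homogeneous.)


F(0,4,6) ≡ 1 (mod 7); P is NOT on the curve.

Evaluate F(0, 4, 6) term-by-term (mod 7).
  X**2 ↦ 1·0·1·1 = 0
  -2*X*Y ↦ -2·0·4·1 = 0
  -X*Z ↦ -1·0·1·6 = 0
  -Y**2 ↦ -1·1·16·1 = -16
  -2*Y*Z ↦ -2·1·4·6 = -48
  2*Z**2 ↦ 2·1·1·36 = 72
Sum: F(0, 4, 6) = (0) + (0) + (0) + (-16) + (-48) + (72) = 8.
Reducing mod 7: 8 ≡ 1 (mod 7).
Since F(a, b, c) ≡ 1 ≠ 0 (mod 7), P does NOT lie on the curve.


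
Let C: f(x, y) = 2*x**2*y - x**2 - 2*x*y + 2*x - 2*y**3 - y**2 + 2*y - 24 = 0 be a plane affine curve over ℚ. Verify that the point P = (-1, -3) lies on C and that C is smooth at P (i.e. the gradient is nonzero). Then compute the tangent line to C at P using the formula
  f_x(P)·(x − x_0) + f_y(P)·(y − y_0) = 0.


Tangent line at P: 22*x - 42*y - 104 = 0.

Step 1: f(-1, -3) = 0, so P lies on C.
Step 2: partial derivatives
  f_x(x, y) = 4*x*y - 2*x - 2*y + 2, f_y(x, y) = 2*x**2 - 2*x - 6*y**2 - 2*y + 2.
  f_x(P) = 22, f_y(P) = -42 (gradient nonzero, so P is smooth).
Step 3: tangent line at P: 22·(x − -1) + -42·(y − -3) = 0.
Expanding: 22*x - 42*y - 104 = 0.


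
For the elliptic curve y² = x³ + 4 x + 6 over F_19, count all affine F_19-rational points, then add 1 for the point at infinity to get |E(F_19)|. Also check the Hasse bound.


Affine points = {(0, 5), (0, 14), (1, 7), (1, 12), (3, 8), (3, 11), (7, 4), (7, 15), (9, 7), (9, 12), (10, 1), (10, 18), (16, 9), (16, 10), (17, 3), (17, 16), (18, 1), (18, 18)}; affine count = 18; |E(F_19)| = 19.

Discriminant check: Δ ∝ 4a³ + 27b² = 4·4³ + 27·6² = 4·64 + 27·36 ≡ 12 (mod 19). Nonzero ⇒ E is nonsingular.
For each x ∈ F_19, compute rhs = x³ + 4·x + 6 mod 19, then count y ∈ F_19 with y² ≡ rhs.
  x = 0: rhs = 6, matching y values: 5, 14 (2 points).
  x = 1: rhs = 11, matching y values: 7, 12 (2 points).
  x = 2: rhs = 3, matching y values: none (0 points).
  x = 3: rhs = 7, matching y values: 8, 11 (2 points).
  x = 4: rhs = 10, matching y values: none (0 points).
  x = 5: rhs = 18, matching y values: none (0 points).
  x = 6: rhs = 18, matching y values: none (0 points).
  x = 7: rhs = 16, matching y values: 4, 15 (2 points).
  x = 8: rhs = 18, matching y values: none (0 points).
  x = 9: rhs = 11, matching y values: 7, 12 (2 points).
  x = 10: rhs = 1, matching y values: 1, 18 (2 points).
  x = 11: rhs = 13, matching y values: none (0 points).
  x = 12: rhs = 15, matching y values: none (0 points).
  x = 13: rhs = 13, matching y values: none (0 points).
  x = 14: rhs = 13, matching y values: none (0 points).
  x = 15: rhs = 2, matching y values: none (0 points).
  x = 16: rhs = 5, matching y values: 9, 10 (2 points).
  x = 17: rhs = 9, matching y values: 3, 16 (2 points).
  x = 18: rhs = 1, matching y values: 1, 18 (2 points).
Total affine count: 18.
Full point count |E(F_19)| = 18 + 1 = 19.
Hasse bound: |19 − (19+1)| = |-1| = 1 ≤ 2√19 ≈ 8.7178 ✓.


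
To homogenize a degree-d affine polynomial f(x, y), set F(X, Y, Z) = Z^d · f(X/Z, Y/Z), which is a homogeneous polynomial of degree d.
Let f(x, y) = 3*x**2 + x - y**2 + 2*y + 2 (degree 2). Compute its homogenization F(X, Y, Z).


F(X, Y, Z) = 3*X**2 + X*Z - Y**2 + 2*Y*Z + 2*Z**2

deg(f) = 2.
Substitute x = X/Z, y = Y/Z into f, then multiply by Z^2.
  monomial 3·x^2·y^0 ↦ 3·X^2·Y^0·Z^0.
  monomial 1·x^1·y^0 ↦ 1·X^1·Y^0·Z^1.
  monomial -1·x^0·y^2 ↦ -1·X^0·Y^2·Z^0.
  monomial 2·x^0·y^1 ↦ 2·X^0·Y^1·Z^1.
  monomial 2·x^0·y^0 ↦ 2·X^0·Y^0·Z^2.
Collecting: F(X, Y, Z) = 3*X**2 + X*Z - Y**2 + 2*Y*Z + 2*Z**2.


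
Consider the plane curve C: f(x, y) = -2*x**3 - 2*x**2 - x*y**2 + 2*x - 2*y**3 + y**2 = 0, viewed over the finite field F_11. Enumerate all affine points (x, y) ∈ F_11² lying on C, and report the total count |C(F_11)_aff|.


Affine F_11-points: {(0, 0), (0, 6), (1, 10), (3, 0), (3, 10), (6, 2), (6, 10), (7, 0), (7, 8), (9, 2), (10, 9)}; count = 11.

For each of the 121 pairs (x, y) ∈ F_11², evaluate f(x, y) mod 11. Record the zeros.
  x = 0: [0↦0, 1↦10, 2↦10, 3↦10, 4↦9, 5↦6, 6↦0, 7↦1, 8↦8, 9↦9, 10↦3]  zeros at y ∈ {0, 6}
  x = 1: [0↦9, 1↦7, 2↦4, 3↦10, 4↦2, 5↦1, 6↦6, 7↦5, 8↦8, 9↦3, 10↦0]  zeros at y ∈ {10}
  x = 2: [0↦2, 1↦10, 2↦4, 3↦5, 4↦1, 5↦2, 6↦7, 7↦4, 8↦3, 9↦3, 10↦3]  zeros at y ∈ ∅
  x = 3: [0↦0, 1↦7, 2↦9, 3↦5, 4↦5, 5↦8, 6↦2, 7↦8, 8↦3, 9↦8, 10↦0]  zeros at y ∈ {0, 10}
  x = 4: [0↦2, 1↦8, 2↦7, 3↦9, 4↦2, 5↦7, 6↦1, 7↦5, 8↦7, 9↦6, 10↦1]  zeros at y ∈ ∅
  x = 5: [0↦7, 1↦1, 2↦8, 3↦5, 4↦2, 5↦9, 6↦3, 7↦5, 8↦3, 9↦7, 10↦5]  zeros at y ∈ ∅
  x = 6: [0↦3, 1↦7, 2↦0, 3↦3, 4↦4, 5↦2, 6↦7, 7↦7, 8↦1, 9↦10, 10↦0]  zeros at y ∈ {2, 10}
  x = 7: [0↦0, 1↦3, 2↦4, 3↦2, 4↦7, 5↦7, 6↦1, 7↦10, 8↦0, 9↦3, 10↦7]  zeros at y ∈ {0, 8}
  x = 8: [0↦8, 1↦10, 2↦8, 3↦1, 4↦10, 5↦1, 6↦6, 7↦2, 8↦10, 9↦7, 10↦3]  zeros at y ∈ ∅
  x = 9: [0↦4, 1↦5, 2↦0, 3↦10, 4↦1, 5↦5, 6↦10, 7↦4, 8↦8, 9↦10, 10↦9]  zeros at y ∈ {2}
  x = 10: [0↦9, 1↦9, 2↦1, 3↦6, 4↦1, 5↦7, 6↦1, 7↦4, 8↦4, 9↦0, 10↦2]  zeros at y ∈ {9}
Collecting zeros: affine points = {(0, 0), (0, 6), (1, 10), (3, 0), (3, 10), (6, 2), (6, 10), (7, 0), (7, 8), (9, 2), (10, 9)}.
Total count |C(F_11)_aff| = 11.


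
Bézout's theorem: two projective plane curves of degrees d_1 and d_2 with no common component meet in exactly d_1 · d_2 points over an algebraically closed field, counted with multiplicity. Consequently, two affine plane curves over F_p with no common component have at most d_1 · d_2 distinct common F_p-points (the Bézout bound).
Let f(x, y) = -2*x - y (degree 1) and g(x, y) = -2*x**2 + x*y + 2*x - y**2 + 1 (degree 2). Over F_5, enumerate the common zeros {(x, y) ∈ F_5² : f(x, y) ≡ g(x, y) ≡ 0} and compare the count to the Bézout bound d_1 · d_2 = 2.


Common zeros: {(1, 3), (3, 4)}; count = 2; Bézout bound = 2.

deg(f) = 1, deg(g) = 2, so Bézout bound = 2.
Scan x ∈ F_5. For each x, list the y ∈ F_5 with f(x, y) ≡ 0 and those with g(x, y) ≡ 0 (mod 5); the common zeros in that column are the intersection.
  x = 0: f ≡ 0 at y ∈ {0}; g ≡ 0 at y ∈ {1, 4}; common: ∅.
  x = 1: f ≡ 0 at y ∈ {3}; g ≡ 0 at y ∈ {3}; common: {3}.
  x = 2: f ≡ 0 at y ∈ {1}; g ≡ 0 at y ∈ ∅; common: ∅.
  x = 3: f ≡ 0 at y ∈ {4}; g ≡ 0 at y ∈ {4}; common: {4}.
  x = 4: f ≡ 0 at y ∈ {2}; g ≡ 0 at y ∈ {1, 3}; common: ∅.
Collecting: common zeros = {(1, 3), (3, 4)}, so the count is 2.
Comparison with the Bézout bound: 2 ≤ 2 = deg(f)·deg(g), as expected for curves with no common component (the bound is attained).


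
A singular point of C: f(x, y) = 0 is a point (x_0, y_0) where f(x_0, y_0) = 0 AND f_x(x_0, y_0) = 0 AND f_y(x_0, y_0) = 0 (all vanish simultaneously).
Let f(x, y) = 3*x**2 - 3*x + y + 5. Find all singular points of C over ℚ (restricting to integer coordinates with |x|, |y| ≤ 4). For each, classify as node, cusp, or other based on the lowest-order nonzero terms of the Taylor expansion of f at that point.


No singular points in the scanned grid; C is smooth there.

Compute partial derivatives:
  f_x = 6*x - 3.
  f_y = 1.
f_y = 1 is a nonzero constant, so f_y never vanishes: no point (x, y) can satisfy f = f_x = f_y = 0. In particular no (x, y) ∈ {−4, ..., 4}² is singular; the curve is smooth.


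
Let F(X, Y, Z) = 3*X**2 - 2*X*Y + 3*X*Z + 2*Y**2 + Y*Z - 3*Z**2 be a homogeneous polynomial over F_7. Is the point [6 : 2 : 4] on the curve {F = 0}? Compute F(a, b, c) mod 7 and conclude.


F(6,2,4) ≡ 5 (mod 7); P is NOT on the curve.

Evaluate F(6, 2, 4) term-by-term (mod 7).
  3*X**2 ↦ 3·36·1·1 = 108
  -2*X*Y ↦ -2·6·2·1 = -24
  3*X*Z ↦ 3·6·1·4 = 72
  2*Y**2 ↦ 2·1·4·1 = 8
  Y*Z ↦ 1·1·2·4 = 8
  -3*Z**2 ↦ -3·1·1·16 = -48
Sum: F(6, 2, 4) = (108) + (-24) + (72) + (8) + (8) + (-48) = 124.
Reducing mod 7: 124 ≡ 5 (mod 7).
Since F(a, b, c) ≡ 5 ≠ 0 (mod 7), P does NOT lie on the curve.


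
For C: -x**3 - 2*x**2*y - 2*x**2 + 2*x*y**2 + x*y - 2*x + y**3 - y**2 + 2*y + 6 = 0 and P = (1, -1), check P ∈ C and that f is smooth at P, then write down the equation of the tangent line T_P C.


Tangent line at P: -4*x + 2*y + 6 = 0.

Step 1: f(1, -1) = 0, so P lies on C.
Step 2: partial derivatives
  f_x(x, y) = -3*x**2 - 4*x*y - 4*x + 2*y**2 + y - 2, f_y(x, y) = -2*x**2 + 4*x*y + x + 3*y**2 - 2*y + 2.
  f_x(P) = -4, f_y(P) = 2 (gradient nonzero, so P is smooth).
Step 3: tangent line at P: -4·(x − 1) + 2·(y − -1) = 0.
Expanding: -4*x + 2*y + 6 = 0.


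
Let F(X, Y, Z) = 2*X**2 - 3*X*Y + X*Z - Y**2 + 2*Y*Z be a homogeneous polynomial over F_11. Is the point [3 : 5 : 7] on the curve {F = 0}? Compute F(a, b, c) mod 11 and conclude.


F(3,5,7) ≡ 6 (mod 11); P is NOT on the curve.

Evaluate F(3, 5, 7) term-by-term (mod 11).
  2*X**2 ↦ 2·9·1·1 = 18
  -3*X*Y ↦ -3·3·5·1 = -45
  X*Z ↦ 1·3·1·7 = 21
  -Y**2 ↦ -1·1·25·1 = -25
  2*Y*Z ↦ 2·1·5·7 = 70
Sum: F(3, 5, 7) = (18) + (-45) + (21) + (-25) + (70) = 39.
Reducing mod 11: 39 ≡ 6 (mod 11).
Since F(a, b, c) ≡ 6 ≠ 0 (mod 11), P does NOT lie on the curve.


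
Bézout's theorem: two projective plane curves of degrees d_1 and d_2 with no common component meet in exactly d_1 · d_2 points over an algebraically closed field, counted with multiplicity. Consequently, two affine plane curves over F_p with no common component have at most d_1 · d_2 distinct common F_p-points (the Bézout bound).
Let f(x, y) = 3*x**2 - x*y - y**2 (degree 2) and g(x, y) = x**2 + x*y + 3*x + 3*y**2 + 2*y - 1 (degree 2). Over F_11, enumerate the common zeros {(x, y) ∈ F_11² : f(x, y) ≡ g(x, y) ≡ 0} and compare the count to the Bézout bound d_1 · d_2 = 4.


Common zeros: ∅; count = 0; Bézout bound = 4.

deg(f) = 2, deg(g) = 2, so Bézout bound = 4.
Scan x ∈ F_11. For each x, list the y ∈ F_11 with f(x, y) ≡ 0 and those with g(x, y) ≡ 0 (mod 11); the common zeros in that column are the intersection.
  x = 0: f ≡ 0 at y ∈ {0}; g ≡ 0 at y ∈ {4, 10}; common: ∅.
  x = 1: f ≡ 0 at y ∈ ∅; g ≡ 0 at y ∈ ∅; common: ∅.
  x = 2: f ≡ 0 at y ∈ ∅; g ≡ 0 at y ∈ ∅; common: ∅.
  x = 3: f ≡ 0 at y ∈ ∅; g ≡ 0 at y ∈ ∅; common: ∅.
  x = 4: f ≡ 0 at y ∈ ∅; g ≡ 0 at y ∈ {4, 5}; common: ∅.
  x = 5: f ≡ 0 at y ∈ ∅; g ≡ 0 at y ∈ ∅; common: ∅.
  x = 6: f ≡ 0 at y ∈ ∅; g ≡ 0 at y ∈ {6}; common: ∅.
  x = 7: f ≡ 0 at y ∈ ∅; g ≡ 0 at y ∈ {2, 6}; common: ∅.
  x = 8: f ≡ 0 at y ∈ ∅; g ≡ 0 at y ∈ ∅; common: ∅.
  x = 9: f ≡ 0 at y ∈ ∅; g ≡ 0 at y ∈ {1, 10}; common: ∅.
  x = 10: f ≡ 0 at y ∈ ∅; g ≡ 0 at y ∈ {2, 5}; common: ∅.
Collecting: common zeros = ∅, so the count is 0.
Comparison with the Bézout bound: 0 ≤ 4 = deg(f)·deg(g), as expected for curves with no common component (the affine F_11-count falls short of the bound because intersections may lie at infinity, over extension fields, or carry multiplicity).


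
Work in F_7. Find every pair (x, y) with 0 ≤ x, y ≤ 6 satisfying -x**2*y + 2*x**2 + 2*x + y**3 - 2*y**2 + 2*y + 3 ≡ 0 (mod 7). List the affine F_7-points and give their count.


Affine F_7-points: {(0, 2), (1, 0), (1, 1), (2, 6), (4, 1), (5, 0)}; count = 6.

For each of the 49 pairs (x, y) ∈ F_7², evaluate f(x, y) mod 7. Record the zeros.
  x = 0: [0↦3, 1↦4, 2↦0, 3↦4, 4↦1, 5↦4, 6↦5]  zeros at y ∈ {2}
  x = 1: [0↦0, 1↦0, 2↦2, 3↦5, 4↦1, 5↦3, 6↦3]  zeros at y ∈ {0, 1}
  x = 2: [0↦1, 1↦5, 2↦4, 3↦4, 4↦4, 5↦3, 6↦0]  zeros at y ∈ {6}
  x = 3: [0↦6, 1↦5, 2↦6, 3↦1, 4↦3, 5↦4, 6↦3]  zeros at y ∈ ∅
  x = 4: [0↦1, 1↦0, 2↦1, 3↦3, 4↦5, 5↦6, 6↦5]  zeros at y ∈ {1}
  x = 5: [0↦0, 1↦4, 2↦3, 3↦3, 4↦3, 5↦2, 6↦6]  zeros at y ∈ {0}
  x = 6: [0↦3, 1↦3, 2↦5, 3↦1, 4↦4, 5↦6, 6↦6]  zeros at y ∈ ∅
Collecting zeros: affine points = {(0, 2), (1, 0), (1, 1), (2, 6), (4, 1), (5, 0)}.
Total count |C(F_7)_aff| = 6.


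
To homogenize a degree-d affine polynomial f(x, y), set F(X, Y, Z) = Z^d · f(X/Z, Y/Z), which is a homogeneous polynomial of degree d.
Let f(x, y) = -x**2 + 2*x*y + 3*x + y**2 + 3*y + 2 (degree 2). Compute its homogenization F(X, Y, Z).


F(X, Y, Z) = -X**2 + 2*X*Y + 3*X*Z + Y**2 + 3*Y*Z + 2*Z**2

deg(f) = 2.
Substitute x = X/Z, y = Y/Z into f, then multiply by Z^2.
  monomial -1·x^2·y^0 ↦ -1·X^2·Y^0·Z^0.
  monomial 2·x^1·y^1 ↦ 2·X^1·Y^1·Z^0.
  monomial 3·x^1·y^0 ↦ 3·X^1·Y^0·Z^1.
  monomial 1·x^0·y^2 ↦ 1·X^0·Y^2·Z^0.
  monomial 3·x^0·y^1 ↦ 3·X^0·Y^1·Z^1.
  monomial 2·x^0·y^0 ↦ 2·X^0·Y^0·Z^2.
Collecting: F(X, Y, Z) = -X**2 + 2*X*Y + 3*X*Z + Y**2 + 3*Y*Z + 2*Z**2.


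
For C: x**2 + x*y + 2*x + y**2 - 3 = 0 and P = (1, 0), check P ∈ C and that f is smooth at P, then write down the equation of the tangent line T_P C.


Tangent line at P: 4*x + y - 4 = 0.

Step 1: f(1, 0) = 0, so P lies on C.
Step 2: partial derivatives
  f_x(x, y) = 2*x + y + 2, f_y(x, y) = x + 2*y.
  f_x(P) = 4, f_y(P) = 1 (gradient nonzero, so P is smooth).
Step 3: tangent line at P: 4·(x − 1) + 1·(y − 0) = 0.
Expanding: 4*x + y - 4 = 0.


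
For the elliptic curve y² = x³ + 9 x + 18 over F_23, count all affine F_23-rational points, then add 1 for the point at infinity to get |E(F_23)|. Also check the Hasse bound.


Affine points = {(0, 8), (0, 15), (3, 7), (3, 16), (4, 7), (4, 16), (5, 2), (5, 21), (6, 9), (6, 14), (8, 2), (8, 21), (9, 0), (10, 2), (10, 21), (13, 3), (13, 20), (14, 6), (14, 17), (15, 3), (15, 20), (16, 7), (16, 16), (17, 1), (17, 22), (18, 3), (18, 20), (22, 10), (22, 13)}; affine count = 29; |E(F_23)| = 30.

Discriminant check: Δ ∝ 4a³ + 27b² = 4·9³ + 27·18² = 4·729 + 27·324 ≡ 3 (mod 23). Nonzero ⇒ E is nonsingular.
For each x ∈ F_23, compute rhs = x³ + 9·x + 18 mod 23, then count y ∈ F_23 with y² ≡ rhs.
  x = 0: rhs = 18, matching y values: 8, 15 (2 points).
  x = 1: rhs = 5, matching y values: none (0 points).
  x = 2: rhs = 21, matching y values: none (0 points).
  x = 3: rhs = 3, matching y values: 7, 16 (2 points).
  x = 4: rhs = 3, matching y values: 7, 16 (2 points).
  x = 5: rhs = 4, matching y values: 2, 21 (2 points).
  x = 6: rhs = 12, matching y values: 9, 14 (2 points).
  x = 7: rhs = 10, matching y values: none (0 points).
  x = 8: rhs = 4, matching y values: 2, 21 (2 points).
  x = 9: rhs = 0, matching y values: 0 (1 points).
  x = 10: rhs = 4, matching y values: 2, 21 (2 points).
  x = 11: rhs = 22, matching y values: none (0 points).
  x = 12: rhs = 14, matching y values: none (0 points).
  x = 13: rhs = 9, matching y values: 3, 20 (2 points).
  x = 14: rhs = 13, matching y values: 6, 17 (2 points).
  x = 15: rhs = 9, matching y values: 3, 20 (2 points).
  x = 16: rhs = 3, matching y values: 7, 16 (2 points).
  x = 17: rhs = 1, matching y values: 1, 22 (2 points).
  x = 18: rhs = 9, matching y values: 3, 20 (2 points).
  x = 19: rhs = 10, matching y values: none (0 points).
  x = 20: rhs = 10, matching y values: none (0 points).
  x = 21: rhs = 15, matching y values: none (0 points).
  x = 22: rhs = 8, matching y values: 10, 13 (2 points).
Total affine count: 29.
Full point count |E(F_23)| = 29 + 1 = 30.
Hasse bound: |30 − (23+1)| = |6| = 6 ≤ 2√23 ≈ 9.5917 ✓.


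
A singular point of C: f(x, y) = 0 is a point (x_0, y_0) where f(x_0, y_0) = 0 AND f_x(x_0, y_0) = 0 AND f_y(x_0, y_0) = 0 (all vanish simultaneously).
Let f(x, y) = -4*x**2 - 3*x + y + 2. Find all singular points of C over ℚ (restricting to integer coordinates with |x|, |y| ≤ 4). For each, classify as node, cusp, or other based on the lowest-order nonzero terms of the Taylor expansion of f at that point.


No singular points in the scanned grid; C is smooth there.

Compute partial derivatives:
  f_x = -8*x - 3.
  f_y = 1.
f_y = 1 is a nonzero constant, so f_y never vanishes: no point (x, y) can satisfy f = f_x = f_y = 0. In particular no (x, y) ∈ {−4, ..., 4}² is singular; the curve is smooth.


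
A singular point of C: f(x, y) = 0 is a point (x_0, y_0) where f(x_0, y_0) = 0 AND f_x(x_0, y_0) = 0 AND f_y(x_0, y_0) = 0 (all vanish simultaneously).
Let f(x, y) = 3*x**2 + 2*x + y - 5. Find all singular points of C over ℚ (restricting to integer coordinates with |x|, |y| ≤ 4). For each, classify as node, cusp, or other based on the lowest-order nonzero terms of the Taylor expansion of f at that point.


No singular points in the scanned grid; C is smooth there.

Compute partial derivatives:
  f_x = 6*x + 2.
  f_y = 1.
f_y = 1 is a nonzero constant, so f_y never vanishes: no point (x, y) can satisfy f = f_x = f_y = 0. In particular no (x, y) ∈ {−4, ..., 4}² is singular; the curve is smooth.


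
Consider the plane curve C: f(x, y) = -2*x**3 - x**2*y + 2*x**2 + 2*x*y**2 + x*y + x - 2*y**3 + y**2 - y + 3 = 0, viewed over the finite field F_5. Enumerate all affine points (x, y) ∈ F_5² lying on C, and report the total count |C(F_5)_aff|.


Affine F_5-points: {(0, 3), (1, 4), (2, 2), (3, 0), (4, 1), (4, 2), (4, 4)}; count = 7.

For each of the 25 pairs (x, y) ∈ F_5², evaluate f(x, y) mod 5. Record the zeros.
  x = 0: [0↦3, 1↦1, 2↦4, 3↦0, 4↦2]  zeros at y ∈ {3}
  x = 1: [0↦4, 1↦4, 2↦3, 3↦4, 4↦0]  zeros at y ∈ {4}
  x = 2: [0↦2, 1↦2, 2↦0, 3↦4, 4↦2]  zeros at y ∈ {2}
  x = 3: [0↦0, 1↦3, 2↦3, 3↦3, 4↦1]  zeros at y ∈ {0}
  x = 4: [0↦1, 1↦0, 2↦0, 3↦4, 4↦0]  zeros at y ∈ {1, 2, 4}
Collecting zeros: affine points = {(0, 3), (1, 4), (2, 2), (3, 0), (4, 1), (4, 2), (4, 4)}.
Total count |C(F_5)_aff| = 7.


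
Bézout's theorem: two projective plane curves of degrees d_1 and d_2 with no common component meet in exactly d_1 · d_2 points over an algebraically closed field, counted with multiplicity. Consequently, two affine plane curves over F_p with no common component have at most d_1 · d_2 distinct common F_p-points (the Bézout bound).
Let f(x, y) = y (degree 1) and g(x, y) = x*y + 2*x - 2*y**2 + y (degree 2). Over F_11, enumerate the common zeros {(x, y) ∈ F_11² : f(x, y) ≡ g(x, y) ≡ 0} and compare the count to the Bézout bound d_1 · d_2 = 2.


Common zeros: {(0, 0)}; count = 1; Bézout bound = 2.

deg(f) = 1, deg(g) = 2, so Bézout bound = 2.
Scan x ∈ F_11. For each x, list the y ∈ F_11 with f(x, y) ≡ 0 and those with g(x, y) ≡ 0 (mod 11); the common zeros in that column are the intersection.
  x = 0: f ≡ 0 at y ∈ {0}; g ≡ 0 at y ∈ {0, 6}; common: {0}.
  x = 1: f ≡ 0 at y ∈ {0}; g ≡ 0 at y ∈ {4, 8}; common: ∅.
  x = 2: f ≡ 0 at y ∈ {0}; g ≡ 0 at y ∈ ∅; common: ∅.
  x = 3: f ≡ 0 at y ∈ {0}; g ≡ 0 at y ∈ {3, 10}; common: ∅.
  x = 4: f ≡ 0 at y ∈ {0}; g ≡ 0 at y ∈ {1, 7}; common: ∅.
  x = 5: f ≡ 0 at y ∈ {0}; g ≡ 0 at y ∈ ∅; common: ∅.
  x = 6: f ≡ 0 at y ∈ {0}; g ≡ 0 at y ∈ ∅; common: ∅.
  x = 7: f ≡ 0 at y ∈ {0}; g ≡ 0 at y ∈ {2}; common: ∅.
  x = 8: f ≡ 0 at y ∈ {0}; g ≡ 0 at y ∈ {5}; common: ∅.
  x = 9: f ≡ 0 at y ∈ {0}; g ≡ 0 at y ∈ ∅; common: ∅.
  x = 10: f ≡ 0 at y ∈ {0}; g ≡ 0 at y ∈ ∅; common: ∅.
Collecting: common zeros = {(0, 0)}, so the count is 1.
Comparison with the Bézout bound: 1 ≤ 2 = deg(f)·deg(g), as expected for curves with no common component (the affine F_11-count falls short of the bound because intersections may lie at infinity, over extension fields, or carry multiplicity).


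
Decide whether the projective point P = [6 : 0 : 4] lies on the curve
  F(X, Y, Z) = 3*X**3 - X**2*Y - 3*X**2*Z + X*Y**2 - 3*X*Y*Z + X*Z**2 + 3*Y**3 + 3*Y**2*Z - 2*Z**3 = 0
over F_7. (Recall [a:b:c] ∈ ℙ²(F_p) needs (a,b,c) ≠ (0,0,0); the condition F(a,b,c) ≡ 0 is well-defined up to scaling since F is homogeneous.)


F(6,0,4) ≡ 2 (mod 7); P is NOT on the curve.

Evaluate F(6, 0, 4) term-by-term (mod 7).
  3*X**3 ↦ 3·216·1·1 = 648
  -X**2*Y ↦ -1·36·0·1 = 0
  -3*X**2*Z ↦ -3·36·1·4 = -432
  X*Y**2 ↦ 1·6·0·1 = 0
  -3*X*Y*Z ↦ -3·6·0·4 = 0
  X*Z**2 ↦ 1·6·1·16 = 96
  3*Y**3 ↦ 3·1·0·1 = 0
  3*Y**2*Z ↦ 3·1·0·4 = 0
  -2*Z**3 ↦ -2·1·1·64 = -128
Sum: F(6, 0, 4) = (648) + (0) + (-432) + (0) + (0) + (96) + (0) + (0) + (-128) = 184.
Reducing mod 7: 184 ≡ 2 (mod 7).
Since F(a, b, c) ≡ 2 ≠ 0 (mod 7), P does NOT lie on the curve.


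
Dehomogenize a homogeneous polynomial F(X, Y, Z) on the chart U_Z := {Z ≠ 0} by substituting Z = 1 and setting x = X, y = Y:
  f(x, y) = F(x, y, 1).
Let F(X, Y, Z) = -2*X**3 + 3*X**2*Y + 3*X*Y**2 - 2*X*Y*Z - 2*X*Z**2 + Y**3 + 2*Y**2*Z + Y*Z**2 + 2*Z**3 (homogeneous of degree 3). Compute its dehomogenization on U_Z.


f(x, y) = -2*x**3 + 3*x**2*y + 3*x*y**2 - 2*x*y - 2*x + y**3 + 2*y**2 + y + 2

On U_Z we set Z = 1. Each monomial c·X^i·Y^j·Z^k in F becomes c·x^i·y^j·1^k = c·x^i·y^j.
Substituting Z = 1: F(X, Y, 1) = -2*x**3 + 3*x**2*y + 3*x*y**2 - 2*x*y - 2*x + y**3 + 2*y**2 + y + 2.
Note: deg(f) ≤ deg(F) = 3; strict inequality happens when F is divisible by Z (lost terms).


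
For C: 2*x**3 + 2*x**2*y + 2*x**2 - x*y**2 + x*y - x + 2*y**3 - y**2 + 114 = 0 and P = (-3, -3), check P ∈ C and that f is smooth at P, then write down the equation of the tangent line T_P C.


Tangent line at P: 65*x + 57*y + 366 = 0.

Step 1: f(-3, -3) = 0, so P lies on C.
Step 2: partial derivatives
  f_x(x, y) = 6*x**2 + 4*x*y + 4*x - y**2 + y - 1, f_y(x, y) = 2*x**2 - 2*x*y + x + 6*y**2 - 2*y.
  f_x(P) = 65, f_y(P) = 57 (gradient nonzero, so P is smooth).
Step 3: tangent line at P: 65·(x − -3) + 57·(y − -3) = 0.
Expanding: 65*x + 57*y + 366 = 0.


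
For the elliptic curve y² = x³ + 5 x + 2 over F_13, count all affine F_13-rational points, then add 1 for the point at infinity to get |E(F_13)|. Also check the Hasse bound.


Affine points = {(5, 3), (5, 10), (6, 1), (6, 12), (7, 4), (7, 9), (9, 3), (9, 10), (10, 5), (10, 8), (11, 6), (11, 7), (12, 3), (12, 10)}; affine count = 14; |E(F_13)| = 15.

Discriminant check: Δ ∝ 4a³ + 27b² = 4·5³ + 27·2² = 4·125 + 27·4 ≡ 10 (mod 13). Nonzero ⇒ E is nonsingular.
For each x ∈ F_13, compute rhs = x³ + 5·x + 2 mod 13, then count y ∈ F_13 with y² ≡ rhs.
  x = 0: rhs = 2, matching y values: none (0 points).
  x = 1: rhs = 8, matching y values: none (0 points).
  x = 2: rhs = 7, matching y values: none (0 points).
  x = 3: rhs = 5, matching y values: none (0 points).
  x = 4: rhs = 8, matching y values: none (0 points).
  x = 5: rhs = 9, matching y values: 3, 10 (2 points).
  x = 6: rhs = 1, matching y values: 1, 12 (2 points).
  x = 7: rhs = 3, matching y values: 4, 9 (2 points).
  x = 8: rhs = 8, matching y values: none (0 points).
  x = 9: rhs = 9, matching y values: 3, 10 (2 points).
  x = 10: rhs = 12, matching y values: 5, 8 (2 points).
  x = 11: rhs = 10, matching y values: 6, 7 (2 points).
  x = 12: rhs = 9, matching y values: 3, 10 (2 points).
Total affine count: 14.
Full point count |E(F_13)| = 14 + 1 = 15.
Hasse bound: |15 − (13+1)| = |1| = 1 ≤ 2√13 ≈ 7.2111 ✓.


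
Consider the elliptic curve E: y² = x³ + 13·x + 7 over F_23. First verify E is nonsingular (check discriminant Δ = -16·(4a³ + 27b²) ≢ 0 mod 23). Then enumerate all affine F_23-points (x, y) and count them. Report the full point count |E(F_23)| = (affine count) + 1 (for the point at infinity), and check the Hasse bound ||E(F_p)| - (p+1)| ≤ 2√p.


Affine points = {(2, 8), (2, 15), (3, 2), (3, 21), (4, 10), (4, 13), (5, 6), (5, 17), (6, 5), (6, 18), (7, 2), (7, 21), (8, 5), (8, 18), (9, 5), (9, 18), (11, 3), (11, 20), (13, 2), (13, 21), (14, 9), (14, 14), (15, 9), (15, 14), (17, 9), (17, 14), (18, 1), (18, 22), (19, 11), (19, 12), (22, 4), (22, 19)}; affine count = 32; |E(F_23)| = 33.

Discriminant check: Δ ∝ 4a³ + 27b² = 4·13³ + 27·7² = 4·2197 + 27·49 ≡ 14 (mod 23). Nonzero ⇒ E is nonsingular.
For each x ∈ F_23, compute rhs = x³ + 13·x + 7 mod 23, then count y ∈ F_23 with y² ≡ rhs.
  x = 0: rhs = 7, matching y values: none (0 points).
  x = 1: rhs = 21, matching y values: none (0 points).
  x = 2: rhs = 18, matching y values: 8, 15 (2 points).
  x = 3: rhs = 4, matching y values: 2, 21 (2 points).
  x = 4: rhs = 8, matching y values: 10, 13 (2 points).
  x = 5: rhs = 13, matching y values: 6, 17 (2 points).
  x = 6: rhs = 2, matching y values: 5, 18 (2 points).
  x = 7: rhs = 4, matching y values: 2, 21 (2 points).
  x = 8: rhs = 2, matching y values: 5, 18 (2 points).
  x = 9: rhs = 2, matching y values: 5, 18 (2 points).
  x = 10: rhs = 10, matching y values: none (0 points).
  x = 11: rhs = 9, matching y values: 3, 20 (2 points).
  x = 12: rhs = 5, matching y values: none (0 points).
  x = 13: rhs = 4, matching y values: 2, 21 (2 points).
  x = 14: rhs = 12, matching y values: 9, 14 (2 points).
  x = 15: rhs = 12, matching y values: 9, 14 (2 points).
  x = 16: rhs = 10, matching y values: none (0 points).
  x = 17: rhs = 12, matching y values: 9, 14 (2 points).
  x = 18: rhs = 1, matching y values: 1, 22 (2 points).
  x = 19: rhs = 6, matching y values: 11, 12 (2 points).
  x = 20: rhs = 10, matching y values: none (0 points).
  x = 21: rhs = 19, matching y values: none (0 points).
  x = 22: rhs = 16, matching y values: 4, 19 (2 points).
Total affine count: 32.
Full point count |E(F_23)| = 32 + 1 = 33.
Hasse bound: |33 − (23+1)| = |9| = 9 ≤ 2√23 ≈ 9.5917 ✓.


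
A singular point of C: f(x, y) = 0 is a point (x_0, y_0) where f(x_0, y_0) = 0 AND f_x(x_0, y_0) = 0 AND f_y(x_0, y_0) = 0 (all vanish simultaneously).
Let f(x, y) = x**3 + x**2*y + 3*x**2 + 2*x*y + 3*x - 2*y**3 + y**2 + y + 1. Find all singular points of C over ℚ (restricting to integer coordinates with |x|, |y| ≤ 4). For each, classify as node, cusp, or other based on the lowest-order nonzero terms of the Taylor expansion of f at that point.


Singular points: {(-1, 0)}; classification: cusp.

Compute partial derivatives:
  f_x = 3*x**2 + 2*x*y + 6*x + 2*y + 3.
  f_y = x**2 + 2*x - 6*y**2 + 2*y + 1.
Scan x_0 ∈ {−4, ..., 4}. For each x_0, f_y(x_0, y) is a polynomial in y; find its integer roots y ∈ {−4, ..., 4}, then test f_x and f at those candidates.
  x = -4: f_y(-4, y) = -6*y**2 + 2*y + 9; no integer root y with |y| ≤ 4.
  x = -3: f_y(-3, y) = -6*y**2 + 2*y + 4; vanishes at y ∈ {1}. (-3, 1): f_x = 8 ≠ 0.
  x = -2: f_y(-2, y) = -6*y**2 + 2*y + 1; no integer root y with |y| ≤ 4.
  x = -1: f_y(-1, y) = -6*y**2 + 2*y; vanishes at y ∈ {0}. (-1, 0): f_x = 0, f = 0 — SINGULAR.
  x = 0: f_y(0, y) = -6*y**2 + 2*y + 1; no integer root y with |y| ≤ 4.
  x = 1: f_y(1, y) = -6*y**2 + 2*y + 4; vanishes at y ∈ {1}. (1, 1): f_x = 16 ≠ 0.
  x = 2: f_y(2, y) = -6*y**2 + 2*y + 9; no integer root y with |y| ≤ 4.
  x = 3: f_y(3, y) = -6*y**2 + 2*y + 16; no integer root y with |y| ≤ 4.
  x = 4: f_y(4, y) = -6*y**2 + 2*y + 25; no integer root y with |y| ≤ 4.
Only singular point on the grid: (-1, 0).
Classify: substitute x = -1 + u, y = 0 + v and expand: f = u**3 + u**2*v - 2*v**3 + v**2.
No constant or linear terms (consistent with a singular point). Quadratic part: v**2. Cubic part: u**3 + u**2*v - 2*v**3.
The quadratic part v**2 is a perfect square, so there is a single (double) tangent line v = 0, i.e. y = 0. Restricting the cubic part to that line (v = 0) leaves u**3 ≠ 0, so f is not divisible by v and the branch is v² ≈ -u**3 to lowest order — this is a cusp.
Classification: cusp.


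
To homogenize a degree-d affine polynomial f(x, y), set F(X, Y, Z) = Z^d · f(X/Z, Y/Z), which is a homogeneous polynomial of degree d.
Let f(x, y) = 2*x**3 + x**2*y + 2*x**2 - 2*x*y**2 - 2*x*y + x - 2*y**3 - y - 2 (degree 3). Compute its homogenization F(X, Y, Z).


F(X, Y, Z) = 2*X**3 + X**2*Y + 2*X**2*Z - 2*X*Y**2 - 2*X*Y*Z + X*Z**2 - 2*Y**3 - Y*Z**2 - 2*Z**3

deg(f) = 3.
Substitute x = X/Z, y = Y/Z into f, then multiply by Z^3.
  monomial 2·x^3·y^0 ↦ 2·X^3·Y^0·Z^0.
  monomial 1·x^2·y^1 ↦ 1·X^2·Y^1·Z^0.
  monomial 2·x^2·y^0 ↦ 2·X^2·Y^0·Z^1.
  monomial -2·x^1·y^2 ↦ -2·X^1·Y^2·Z^0.
  monomial -2·x^1·y^1 ↦ -2·X^1·Y^1·Z^1.
  monomial 1·x^1·y^0 ↦ 1·X^1·Y^0·Z^2.
  monomial -2·x^0·y^3 ↦ -2·X^0·Y^3·Z^0.
  monomial -1·x^0·y^1 ↦ -1·X^0·Y^1·Z^2.
  monomial -2·x^0·y^0 ↦ -2·X^0·Y^0·Z^3.
Collecting: F(X, Y, Z) = 2*X**3 + X**2*Y + 2*X**2*Z - 2*X*Y**2 - 2*X*Y*Z + X*Z**2 - 2*Y**3 - Y*Z**2 - 2*Z**3.


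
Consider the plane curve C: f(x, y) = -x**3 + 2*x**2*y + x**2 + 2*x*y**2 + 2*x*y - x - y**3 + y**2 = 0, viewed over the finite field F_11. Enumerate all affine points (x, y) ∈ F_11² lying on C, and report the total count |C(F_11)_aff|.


Affine F_11-points: {(0, 0), (0, 1), (1, 2), (1, 3), (1, 9), (3, 9), (4, 9), (7, 3), (9, 6), (10, 3), (10, 4)}; count = 11.

For each of the 121 pairs (x, y) ∈ F_11², evaluate f(x, y) mod 11. Record the zeros.
  x = 0: [0↦0, 1↦0, 2↦7, 3↦4, 4↦7, 5↦10, 6↦7, 7↦3, 8↦3, 9↦1, 10↦2]  zeros at y ∈ {0, 1}
  x = 1: [0↦10, 1↦5, 2↦0, 3↦0, 4↦10, 5↦2, 6↦3, 7↦7, 8↦8, 9↦0, 10↦10]  zeros at y ∈ {2, 3, 9}
  x = 2: [0↦5, 1↦10, 2↦8, 3↦4, 4↦3, 5↦10, 6↦8, 7↦2, 8↦8, 9↦9, 10↦10]  zeros at y ∈ ∅
  x = 3: [0↦1, 1↦9, 2↦3, 3↦10, 4↦2, 5↦6, 6↦5, 7↦4, 8↦8, 9↦0, 10↦7]  zeros at y ∈ {9}
  x = 4: [0↦3, 1↦7, 2↦1, 3↦1, 4↦1, 5↦6, 6↦10, 7↦7, 8↦2, 9↦0, 10↦6]  zeros at y ∈ {9}
  x = 5: [0↦5, 1↦9, 2↦7, 3↦4, 4↦5, 5↦4, 6↦6, 7↦5, 8↦6, 9↦3, 10↦1]  zeros at y ∈ ∅
  x = 6: [0↦1, 1↦9, 2↦4, 3↦2, 4↦8, 5↦5, 6↦9, 7↦3, 8↦3, 9↦3, 10↦8]  zeros at y ∈ ∅
  x = 7: [0↦7, 1↦1, 2↦8, 3↦0, 4↦4, 5↦3, 6↦2, 7↦6, 8↦9, 9↦5, 10↦10]  zeros at y ∈ {3}
  x = 8: [0↦6, 1↦1, 2↦2, 3↦3, 4↦9, 5↦3, 6↦1, 7↦8, 8↦7, 9↦3, 10↦1]  zeros at y ∈ ∅
  x = 9: [0↦3, 1↦3, 2↦2, 3↦5, 4↦6, 5↦10, 6↦0, 7↦3, 8↦2, 9↦2, 10↦8]  zeros at y ∈ {6}
  x = 10: [0↦3, 1↦1, 2↦2, 3↦0, 4↦0, 5↦7, 6↦4, 7↦7, 8↦10, 9↦7, 10↦3]  zeros at y ∈ {3, 4}
Collecting zeros: affine points = {(0, 0), (0, 1), (1, 2), (1, 3), (1, 9), (3, 9), (4, 9), (7, 3), (9, 6), (10, 3), (10, 4)}.
Total count |C(F_11)_aff| = 11.
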